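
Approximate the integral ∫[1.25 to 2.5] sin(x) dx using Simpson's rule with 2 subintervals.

f(x) = sin(x)
a = 1.25, b = 2.5, n = 2
h = (b - a)/n = 0.625000

Simpson's rule: (h/3)[f(x₀) + 4f(x₁) + 2f(x₂) + ... + f(xₙ)]

x_0 = 1.2500, f(x_0) = 0.948985, coefficient = 1
x_1 = 1.8750, f(x_1) = 0.954086, coefficient = 4
x_2 = 2.5000, f(x_2) = 0.598472, coefficient = 1

I ≈ (0.625000/3) × 5.363800 = 1.117458
Exact value: 1.116466
Error: 0.000992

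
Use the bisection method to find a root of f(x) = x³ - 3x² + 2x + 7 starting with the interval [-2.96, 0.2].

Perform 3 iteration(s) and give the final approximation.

f(x) = x³ - 3x² + 2x + 7
Initial interval: [-2.96, 0.2]

Iteration 1:
  c_1 = (-2.960000 + 0.200000)/2 = -1.380000
  f(c_1) = f(-1.380000) = -4.101272
  f(a) × f(c) ≥ 0, new interval: [-1.380000, 0.200000]
Iteration 2:
  c_2 = (-1.380000 + 0.200000)/2 = -0.590000
  f(c_2) = f(-0.590000) = 4.570321
  f(a) × f(c) < 0, new interval: [-1.380000, -0.590000]
Iteration 3:
  c_3 = (-1.380000 + (-0.590000))/2 = -0.985000
  f(c_3) = f(-0.985000) = 1.163653
  f(a) × f(c) < 0, new interval: [-1.380000, -0.985000]

After 3 iteration(s), the approximation is c_3 = -0.985000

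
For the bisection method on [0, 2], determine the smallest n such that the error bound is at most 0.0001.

We need (b-a)/2^n ≤ 0.0001
(2 - 0)/2^n ≤ 0.0001
2/2^n ≤ 0.0001
2^n ≥ 20000
n ≥ log₂(20000) = 14.29
n ≥ 15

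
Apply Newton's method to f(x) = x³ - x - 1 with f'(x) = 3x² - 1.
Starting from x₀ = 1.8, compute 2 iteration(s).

f(x) = x³ - x - 1
f'(x) = 3x² - 1
x₀ = 1.8

Newton-Raphson formula: x_{n+1} = x_n - f(x_n)/f'(x_n)

Iteration 1:
  f(1.800000) = 3.032000
  f'(1.800000) = 8.720000
  x_1 = 1.800000 - 3.032000/8.720000 = 1.452294
Iteration 2:
  f(1.452294) = 0.610821
  f'(1.452294) = 5.327470
  x_2 = 1.452294 - 0.610821/5.327470 = 1.337639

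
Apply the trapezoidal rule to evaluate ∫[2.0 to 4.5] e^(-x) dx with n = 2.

f(x) = e^(-x)
a = 2.0, b = 4.5, n = 2
h = (b - a)/n = 1.250000

Trapezoidal rule: (h/2)[f(x₀) + 2f(x₁) + 2f(x₂) + ... + f(xₙ)]

x_0 = 2.0000, f(x_0) = 0.135335, coefficient = 1
x_1 = 3.2500, f(x_1) = 0.038774, coefficient = 2
x_2 = 4.5000, f(x_2) = 0.011109, coefficient = 1

I ≈ (1.250000/2) × 0.223993 = 0.139995
Exact value: 0.124226
Error: 0.015769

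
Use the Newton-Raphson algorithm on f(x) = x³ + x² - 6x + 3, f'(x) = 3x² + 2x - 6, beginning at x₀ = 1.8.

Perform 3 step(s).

f(x) = x³ + x² - 6x + 3
f'(x) = 3x² + 2x - 6
x₀ = 1.8

Newton-Raphson formula: x_{n+1} = x_n - f(x_n)/f'(x_n)

Iteration 1:
  f(1.800000) = 1.272000
  f'(1.800000) = 7.320000
  x_1 = 1.800000 - 1.272000/7.320000 = 1.626230
Iteration 2:
  f(1.626230) = 0.188008
  f'(1.626230) = 5.186326
  x_2 = 1.626230 - 0.188008/5.186326 = 1.589979
Iteration 3:
  f(1.589979) = 0.007678
  f'(1.589979) = 4.764055
  x_3 = 1.589979 - 0.007678/4.764055 = 1.588367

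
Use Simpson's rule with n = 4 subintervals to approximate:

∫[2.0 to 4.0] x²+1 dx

f(x) = x²+1
a = 2.0, b = 4.0, n = 4
h = (b - a)/n = 0.500000

Simpson's rule: (h/3)[f(x₀) + 4f(x₁) + 2f(x₂) + ... + f(xₙ)]

x_0 = 2.0000, f(x_0) = 5.000000, coefficient = 1
x_1 = 2.5000, f(x_1) = 7.250000, coefficient = 4
x_2 = 3.0000, f(x_2) = 10.000000, coefficient = 2
x_3 = 3.5000, f(x_3) = 13.250000, coefficient = 4
x_4 = 4.0000, f(x_4) = 17.000000, coefficient = 1

I ≈ (0.500000/3) × 124.000000 = 20.666667
Exact value: 20.666667
Error: 0.000000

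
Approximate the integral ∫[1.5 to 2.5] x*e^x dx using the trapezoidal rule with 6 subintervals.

f(x) = x*e^x
a = 1.5, b = 2.5, n = 6
h = (b - a)/n = 0.166667

Trapezoidal rule: (h/2)[f(x₀) + 2f(x₁) + 2f(x₂) + ... + f(xₙ)]

x_0 = 1.5000, f(x_0) = 6.722534, coefficient = 1
x_1 = 1.6667, f(x_1) = 8.824150, coefficient = 2
x_2 = 1.8333, f(x_2) = 11.466952, coefficient = 2
x_3 = 2.0000, f(x_3) = 14.778112, coefficient = 2
x_4 = 2.1667, f(x_4) = 18.913133, coefficient = 2
x_5 = 2.3333, f(x_5) = 24.061937, coefficient = 2
x_6 = 2.5000, f(x_6) = 30.456235, coefficient = 1

I ≈ (0.166667/2) × 193.267336 = 16.105611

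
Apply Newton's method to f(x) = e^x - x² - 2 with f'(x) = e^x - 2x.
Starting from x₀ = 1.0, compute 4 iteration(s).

f(x) = e^x - x² - 2
f'(x) = e^x - 2x
x₀ = 1.0

Newton-Raphson formula: x_{n+1} = x_n - f(x_n)/f'(x_n)

Iteration 1:
  f(1.000000) = -0.281718
  f'(1.000000) = 0.718282
  x_1 = 1.000000 - (-0.281718)/0.718282 = 1.392211
Iteration 2:
  f(1.392211) = 0.085485
  f'(1.392211) = 1.239315
  x_2 = 1.392211 - 0.085485/1.239315 = 1.323233
Iteration 3:
  f(1.323233) = 0.004598
  f'(1.323233) = 1.109078
  x_3 = 1.323233 - 0.004598/1.109078 = 1.319087
Iteration 4:
  f(1.319087) = 0.000015
  f'(1.319087) = 1.101832
  x_4 = 1.319087 - 0.000015/1.101832 = 1.319074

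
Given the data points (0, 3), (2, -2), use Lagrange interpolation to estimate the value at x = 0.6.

Lagrange interpolation formula:
P(x) = Σ yᵢ × Lᵢ(x)
where Lᵢ(x) = Π_{j≠i} (x - xⱼ)/(xᵢ - xⱼ)

L_0(0.6) = (0.6 - 2)/(0 - 2) = 0.700000
L_1(0.6) = (0.6 - 0)/(2 - 0) = 0.300000

P(0.6) = 3×L_0(0.6) + (-2)×L_1(0.6)
P(0.6) = 1.500000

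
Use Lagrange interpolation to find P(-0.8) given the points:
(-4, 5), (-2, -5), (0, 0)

Lagrange interpolation formula:
P(x) = Σ yᵢ × Lᵢ(x)
where Lᵢ(x) = Π_{j≠i} (x - xⱼ)/(xᵢ - xⱼ)

L_0(-0.8) = (-0.8 - (-2))/(-4 - (-2)) × (-0.8 - 0)/(-4 - 0) = -0.120000
L_1(-0.8) = (-0.8 - (-4))/(-2 - (-4)) × (-0.8 - 0)/(-2 - 0) = 0.640000
L_2(-0.8) = (-0.8 - (-4))/(0 - (-4)) × (-0.8 - (-2))/(0 - (-2)) = 0.480000

P(-0.8) = 5×L_0(-0.8) + (-5)×L_1(-0.8) + 0×L_2(-0.8)
P(-0.8) = -3.800000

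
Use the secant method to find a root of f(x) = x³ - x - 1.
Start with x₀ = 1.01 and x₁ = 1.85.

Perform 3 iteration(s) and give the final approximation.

f(x) = x³ - x - 1
x₀ = 1.01, x₁ = 1.85

Secant formula: x_{n+1} = x_n - f(x_n)(x_n - x_{n-1})/(f(x_n) - f(x_{n-1}))

Iteration 1:
  f(1.010000) = -0.979699
  f(1.850000) = 3.481625
  x_2 = 1.850000 - 3.481625×(1.850000 - 1.010000)/(3.481625 - (-0.979699))
       = 1.194463
Iteration 2:
  f(1.850000) = 3.481625
  f(1.194463) = -0.490274
  x_3 = 1.194463 - (-0.490274)×(1.194463 - 1.850000)/(-0.490274 - 3.481625)
       = 1.275379
Iteration 3:
  f(1.194463) = -0.490274
  f(1.275379) = -0.200857
  x_4 = 1.275379 - (-0.200857)×(1.275379 - 1.194463)/(-0.200857 - (-0.490274))
       = 1.331536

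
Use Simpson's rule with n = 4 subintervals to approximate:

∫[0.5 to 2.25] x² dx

f(x) = x²
a = 0.5, b = 2.25, n = 4
h = (b - a)/n = 0.437500

Simpson's rule: (h/3)[f(x₀) + 4f(x₁) + 2f(x₂) + ... + f(xₙ)]

x_0 = 0.5000, f(x_0) = 0.250000, coefficient = 1
x_1 = 0.9375, f(x_1) = 0.878906, coefficient = 4
x_2 = 1.3750, f(x_2) = 1.890625, coefficient = 2
x_3 = 1.8125, f(x_3) = 3.285156, coefficient = 4
x_4 = 2.2500, f(x_4) = 5.062500, coefficient = 1

I ≈ (0.437500/3) × 25.750000 = 3.755208
Exact value: 3.755208
Error: 0.000000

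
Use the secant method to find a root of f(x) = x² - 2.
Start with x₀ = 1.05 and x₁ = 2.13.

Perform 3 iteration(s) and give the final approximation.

f(x) = x² - 2
x₀ = 1.05, x₁ = 2.13

Secant formula: x_{n+1} = x_n - f(x_n)(x_n - x_{n-1})/(f(x_n) - f(x_{n-1}))

Iteration 1:
  f(1.050000) = -0.897500
  f(2.130000) = 2.536900
  x_2 = 2.130000 - 2.536900×(2.130000 - 1.050000)/(2.536900 - (-0.897500))
       = 1.332233
Iteration 2:
  f(2.130000) = 2.536900
  f(1.332233) = -0.225156
  x_3 = 1.332233 - (-0.225156)×(1.332233 - 2.130000)/(-0.225156 - 2.536900)
       = 1.397265
Iteration 3:
  f(1.332233) = -0.225156
  f(1.397265) = -0.047651
  x_4 = 1.397265 - (-0.047651)×(1.397265 - 1.332233)/(-0.047651 - (-0.225156))
       = 1.414723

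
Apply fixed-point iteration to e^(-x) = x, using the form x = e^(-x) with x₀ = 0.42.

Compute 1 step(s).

Equation: e^(-x) = x
Fixed-point form: x = e^(-x)
x₀ = 0.42

x_1 = g(0.420000) = 0.657047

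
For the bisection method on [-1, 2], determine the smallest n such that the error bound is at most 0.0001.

We need (b-a)/2^n ≤ 0.0001
(2 - (-1))/2^n ≤ 0.0001
3/2^n ≤ 0.0001
2^n ≥ 30000
n ≥ log₂(30000) = 14.87
n ≥ 15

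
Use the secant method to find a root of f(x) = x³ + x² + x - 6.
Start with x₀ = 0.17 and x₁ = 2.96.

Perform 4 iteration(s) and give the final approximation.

f(x) = x³ + x² + x - 6
x₀ = 0.17, x₁ = 2.96

Secant formula: x_{n+1} = x_n - f(x_n)(x_n - x_{n-1})/(f(x_n) - f(x_{n-1}))

Iteration 1:
  f(0.170000) = -5.796187
  f(2.960000) = 31.655936
  x_2 = 2.960000 - 31.655936×(2.960000 - 0.170000)/(31.655936 - (-5.796187))
       = 0.601788
Iteration 2:
  f(2.960000) = 31.655936
  f(0.601788) = -4.818128
  x_3 = 0.601788 - (-4.818128)×(0.601788 - 2.960000)/(-4.818128 - 31.655936)
       = 0.913301
Iteration 3:
  f(0.601788) = -4.818128
  f(0.913301) = -3.490778
  x_4 = 0.913301 - (-3.490778)×(0.913301 - 0.601788)/(-3.490778 - (-4.818128))
       = 1.732546
Iteration 4:
  f(0.913301) = -3.490778
  f(1.732546) = 3.934874
  x_5 = 1.732546 - 3.934874×(1.732546 - 0.913301)/(3.934874 - (-3.490778))
       = 1.298426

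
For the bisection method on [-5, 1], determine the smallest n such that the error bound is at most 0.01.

We need (b-a)/2^n ≤ 0.01
(1 - (-5))/2^n ≤ 0.01
6/2^n ≤ 0.01
2^n ≥ 600
n ≥ log₂(600) = 9.23
n ≥ 10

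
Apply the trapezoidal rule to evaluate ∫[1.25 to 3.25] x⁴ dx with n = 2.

f(x) = x⁴
a = 1.25, b = 3.25, n = 2
h = (b - a)/n = 1.000000

Trapezoidal rule: (h/2)[f(x₀) + 2f(x₁) + 2f(x₂) + ... + f(xₙ)]

x_0 = 1.2500, f(x_0) = 2.441406, coefficient = 1
x_1 = 2.2500, f(x_1) = 25.628906, coefficient = 2
x_2 = 3.2500, f(x_2) = 111.566406, coefficient = 1

I ≈ (1.000000/2) × 165.265625 = 82.632812
Exact value: 71.907813
Error: 10.725000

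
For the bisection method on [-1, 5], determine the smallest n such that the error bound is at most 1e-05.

We need (b-a)/2^n ≤ 1e-05
(5 - (-1))/2^n ≤ 1e-05
6/2^n ≤ 1e-05
2^n ≥ 600000
n ≥ log₂(600000) = 19.19
n ≥ 20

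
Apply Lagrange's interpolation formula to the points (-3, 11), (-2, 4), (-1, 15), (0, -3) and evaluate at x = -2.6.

Lagrange interpolation formula:
P(x) = Σ yᵢ × Lᵢ(x)
where Lᵢ(x) = Π_{j≠i} (x - xⱼ)/(xᵢ - xⱼ)

L_0(-2.6) = (-2.6 - (-2))/(-3 - (-2)) × (-2.6 - (-1))/(-3 - (-1)) × (-2.6 - 0)/(-3 - 0) = 0.416000
L_1(-2.6) = (-2.6 - (-3))/(-2 - (-3)) × (-2.6 - (-1))/(-2 - (-1)) × (-2.6 - 0)/(-2 - 0) = 0.832000
L_2(-2.6) = (-2.6 - (-3))/(-1 - (-3)) × (-2.6 - (-2))/(-1 - (-2)) × (-2.6 - 0)/(-1 - 0) = -0.312000
L_3(-2.6) = (-2.6 - (-3))/(0 - (-3)) × (-2.6 - (-2))/(0 - (-2)) × (-2.6 - (-1))/(0 - (-1)) = 0.064000

P(-2.6) = 11×L_0(-2.6) + 4×L_1(-2.6) + 15×L_2(-2.6) + (-3)×L_3(-2.6)
P(-2.6) = 3.032000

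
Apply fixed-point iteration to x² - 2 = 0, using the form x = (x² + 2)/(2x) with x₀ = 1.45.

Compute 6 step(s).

Equation: x² - 2 = 0
Fixed-point form: x = (x² + 2)/(2x)
x₀ = 1.45

x_1 = g(1.450000) = 1.414655
x_2 = g(1.414655) = 1.414214
x_3 = g(1.414214) = 1.414214
x_4 = g(1.414214) = 1.414214
x_5 = g(1.414214) = 1.414214
x_6 = g(1.414214) = 1.414214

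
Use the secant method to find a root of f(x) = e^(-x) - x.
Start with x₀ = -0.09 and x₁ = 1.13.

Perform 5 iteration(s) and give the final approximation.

f(x) = e^(-x) - x
x₀ = -0.09, x₁ = 1.13

Secant formula: x_{n+1} = x_n - f(x_n)(x_n - x_{n-1})/(f(x_n) - f(x_{n-1}))

Iteration 1:
  f(-0.090000) = 1.184174
  f(1.130000) = -0.806967
  x_2 = 1.130000 - (-0.806967)×(1.130000 - (-0.090000))/(-0.806967 - 1.184174)
       = 0.635560
Iteration 2:
  f(1.130000) = -0.806967
  f(0.635560) = -0.105921
  x_3 = 0.635560 - (-0.105921)×(0.635560 - 1.130000)/(-0.105921 - (-0.806967))
       = 0.560855
Iteration 3:
  f(0.635560) = -0.105921
  f(0.560855) = 0.009866
  x_4 = 0.560855 - 0.009866×(0.560855 - 0.635560)/(0.009866 - (-0.105921))
       = 0.567220
Iteration 4:
  f(0.560855) = 0.009866
  f(0.567220) = -0.000121
  x_5 = 0.567220 - (-0.000121)×(0.567220 - 0.560855)/(-0.000121 - 0.009866)
       = 0.567143
Iteration 5:
  f(0.567220) = -0.000121
  f(0.567143) = 0.000000
  x_6 = 0.567143 - 0.000000×(0.567143 - 0.567220)/(0.000000 - (-0.000121))
       = 0.567143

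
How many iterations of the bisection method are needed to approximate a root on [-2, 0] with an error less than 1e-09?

We need (b-a)/2^n ≤ 1e-09
(0 - (-2))/2^n ≤ 1e-09
2/2^n ≤ 1e-09
2^n ≥ 2000000000
n ≥ log₂(2000000000) = 30.90
n ≥ 31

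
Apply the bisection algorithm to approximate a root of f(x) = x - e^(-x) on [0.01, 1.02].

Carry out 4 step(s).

f(x) = x - e^(-x)
Initial interval: [0.01, 1.02]

Iteration 1:
  c_1 = (0.010000 + 1.020000)/2 = 0.515000
  f(c_1) = f(0.515000) = -0.082501
  f(a) × f(c) ≥ 0, new interval: [0.515000, 1.020000]
Iteration 2:
  c_2 = (0.515000 + 1.020000)/2 = 0.767500
  f(c_2) = f(0.767500) = 0.303328
  f(a) × f(c) < 0, new interval: [0.515000, 0.767500]
Iteration 3:
  c_3 = (0.515000 + 0.767500)/2 = 0.641250
  f(c_3) = f(0.641250) = 0.114616
  f(a) × f(c) < 0, new interval: [0.515000, 0.641250]
Iteration 4:
  c_4 = (0.515000 + 0.641250)/2 = 0.578125
  f(c_4) = f(0.578125) = 0.017176
  f(a) × f(c) < 0, new interval: [0.515000, 0.578125]

After 4 iteration(s), the approximation is c_4 = 0.578125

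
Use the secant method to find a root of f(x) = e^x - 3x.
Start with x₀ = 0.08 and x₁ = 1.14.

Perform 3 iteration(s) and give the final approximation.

f(x) = e^x - 3x
x₀ = 0.08, x₁ = 1.14

Secant formula: x_{n+1} = x_n - f(x_n)(x_n - x_{n-1})/(f(x_n) - f(x_{n-1}))

Iteration 1:
  f(0.080000) = 0.843287
  f(1.140000) = -0.293232
  x_2 = 1.140000 - (-0.293232)×(1.140000 - 0.080000)/(-0.293232 - 0.843287)
       = 0.866511
Iteration 2:
  f(1.140000) = -0.293232
  f(0.866511) = -0.220935
  x_3 = 0.866511 - (-0.220935)×(0.866511 - 1.140000)/(-0.220935 - (-0.293232))
       = 0.030734
Iteration 3:
  f(0.866511) = -0.220935
  f(0.030734) = 0.939009
  x_4 = 0.030734 - 0.939009×(0.030734 - 0.866511)/(0.939009 - (-0.220935))
       = 0.707320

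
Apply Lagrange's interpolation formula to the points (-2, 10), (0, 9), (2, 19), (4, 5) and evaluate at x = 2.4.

Lagrange interpolation formula:
P(x) = Σ yᵢ × Lᵢ(x)
where Lᵢ(x) = Π_{j≠i} (x - xⱼ)/(xᵢ - xⱼ)

L_0(2.4) = (2.4 - 0)/(-2 - 0) × (2.4 - 2)/(-2 - 2) × (2.4 - 4)/(-2 - 4) = 0.032000
L_1(2.4) = (2.4 - (-2))/(0 - (-2)) × (2.4 - 2)/(0 - 2) × (2.4 - 4)/(0 - 4) = -0.176000
L_2(2.4) = (2.4 - (-2))/(2 - (-2)) × (2.4 - 0)/(2 - 0) × (2.4 - 4)/(2 - 4) = 1.056000
L_3(2.4) = (2.4 - (-2))/(4 - (-2)) × (2.4 - 0)/(4 - 0) × (2.4 - 2)/(4 - 2) = 0.088000

P(2.4) = 10×L_0(2.4) + 9×L_1(2.4) + 19×L_2(2.4) + 5×L_3(2.4)
P(2.4) = 19.240000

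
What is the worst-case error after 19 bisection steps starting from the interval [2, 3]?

Bisection error bound: |error| ≤ (b-a)/2^n
|error| ≤ (3 - 2)/2^19 = 1/2^19
|error| ≤ 0.0000019073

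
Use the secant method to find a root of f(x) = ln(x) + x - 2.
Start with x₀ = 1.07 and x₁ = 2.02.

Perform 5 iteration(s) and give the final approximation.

f(x) = ln(x) + x - 2
x₀ = 1.07, x₁ = 2.02

Secant formula: x_{n+1} = x_n - f(x_n)(x_n - x_{n-1})/(f(x_n) - f(x_{n-1}))

Iteration 1:
  f(1.070000) = -0.862341
  f(2.020000) = 0.723098
  x_2 = 2.020000 - 0.723098×(2.020000 - 1.070000)/(0.723098 - (-0.862341))
       = 1.586718
Iteration 2:
  f(2.020000) = 0.723098
  f(1.586718) = 0.048385
  x_3 = 1.586718 - 0.048385×(1.586718 - 2.020000)/(0.048385 - 0.723098)
       = 1.555646
Iteration 3:
  f(1.586718) = 0.048385
  f(1.555646) = -0.002463
  x_4 = 1.555646 - (-0.002463)×(1.555646 - 1.586718)/(-0.002463 - 0.048385)
       = 1.557151
Iteration 4:
  f(1.555646) = -0.002463
  f(1.557151) = 0.000009
  x_5 = 1.557151 - 0.000009×(1.557151 - 1.555646)/(0.000009 - (-0.002463))
       = 1.557146
Iteration 5:
  f(1.557151) = 0.000009
  f(1.557146) = 0.000000
  x_6 = 1.557146 - 0.000000×(1.557146 - 1.557151)/(0.000000 - 0.000009)
       = 1.557146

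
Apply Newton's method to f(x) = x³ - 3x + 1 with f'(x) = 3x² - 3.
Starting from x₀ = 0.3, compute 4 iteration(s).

f(x) = x³ - 3x + 1
f'(x) = 3x² - 3
x₀ = 0.3

Newton-Raphson formula: x_{n+1} = x_n - f(x_n)/f'(x_n)

Iteration 1:
  f(0.300000) = 0.127000
  f'(0.300000) = -2.730000
  x_1 = 0.300000 - 0.127000/(-2.730000) = 0.346520
Iteration 2:
  f(0.346520) = 0.002048
  f'(0.346520) = -2.639771
  x_2 = 0.346520 - 0.002048/(-2.639771) = 0.347296
Iteration 3:
  f(0.347296) = 0.000001
  f'(0.347296) = -2.638156
  x_3 = 0.347296 - 0.000001/(-2.638156) = 0.347296
Iteration 4:
  f(0.347296) = 0.000000
  f'(0.347296) = -2.638156
  x_4 = 0.347296 - 0.000000/(-2.638156) = 0.347296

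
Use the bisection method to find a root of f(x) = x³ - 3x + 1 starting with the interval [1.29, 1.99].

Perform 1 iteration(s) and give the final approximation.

f(x) = x³ - 3x + 1
Initial interval: [1.29, 1.99]

Iteration 1:
  c_1 = (1.290000 + 1.990000)/2 = 1.640000
  f(c_1) = f(1.640000) = 0.490944
  f(a) × f(c) < 0, new interval: [1.290000, 1.640000]

After 1 iteration(s), the approximation is c_1 = 1.640000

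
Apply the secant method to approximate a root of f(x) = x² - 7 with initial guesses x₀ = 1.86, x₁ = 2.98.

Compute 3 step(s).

f(x) = x² - 7
x₀ = 1.86, x₁ = 2.98

Secant formula: x_{n+1} = x_n - f(x_n)(x_n - x_{n-1})/(f(x_n) - f(x_{n-1}))

Iteration 1:
  f(1.860000) = -3.540400
  f(2.980000) = 1.880400
  x_2 = 2.980000 - 1.880400×(2.980000 - 1.860000)/(1.880400 - (-3.540400))
       = 2.591488
Iteration 2:
  f(2.980000) = 1.880400
  f(2.591488) = -0.284192
  x_3 = 2.591488 - (-0.284192)×(2.591488 - 2.980000)/(-0.284192 - 1.880400)
       = 2.642496
Iteration 3:
  f(2.591488) = -0.284192
  f(2.642496) = -0.017216
  x_4 = 2.642496 - (-0.017216)×(2.642496 - 2.591488)/(-0.017216 - (-0.284192))
       = 2.645785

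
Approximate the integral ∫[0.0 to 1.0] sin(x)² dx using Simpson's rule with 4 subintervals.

f(x) = sin(x)²
a = 0.0, b = 1.0, n = 4
h = (b - a)/n = 0.250000

Simpson's rule: (h/3)[f(x₀) + 4f(x₁) + 2f(x₂) + ... + f(xₙ)]

x_0 = 0.0000, f(x_0) = 0.000000, coefficient = 1
x_1 = 0.2500, f(x_1) = 0.061209, coefficient = 4
x_2 = 0.5000, f(x_2) = 0.229849, coefficient = 2
x_3 = 0.7500, f(x_3) = 0.464631, coefficient = 4
x_4 = 1.0000, f(x_4) = 0.708073, coefficient = 1

I ≈ (0.250000/3) × 3.271132 = 0.272594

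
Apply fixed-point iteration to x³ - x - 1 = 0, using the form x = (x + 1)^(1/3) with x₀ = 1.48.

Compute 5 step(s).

Equation: x³ - x - 1 = 0
Fixed-point form: x = (x + 1)^(1/3)
x₀ = 1.48

x_1 = g(1.480000) = 1.353580
x_2 = g(1.353580) = 1.330178
x_3 = g(1.330178) = 1.325754
x_4 = g(1.325754) = 1.324915
x_5 = g(1.324915) = 1.324755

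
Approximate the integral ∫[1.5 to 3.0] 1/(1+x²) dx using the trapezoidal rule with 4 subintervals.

f(x) = 1/(1+x²)
a = 1.5, b = 3.0, n = 4
h = (b - a)/n = 0.375000

Trapezoidal rule: (h/2)[f(x₀) + 2f(x₁) + 2f(x₂) + ... + f(xₙ)]

x_0 = 1.5000, f(x_0) = 0.307692, coefficient = 1
x_1 = 1.8750, f(x_1) = 0.221453, coefficient = 2
x_2 = 2.2500, f(x_2) = 0.164948, coefficient = 2
x_3 = 2.6250, f(x_3) = 0.126733, coefficient = 2
x_4 = 3.0000, f(x_4) = 0.100000, coefficient = 1

I ≈ (0.375000/2) × 1.433961 = 0.268868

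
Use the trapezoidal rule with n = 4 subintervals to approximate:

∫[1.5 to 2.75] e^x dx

f(x) = e^x
a = 1.5, b = 2.75, n = 4
h = (b - a)/n = 0.312500

Trapezoidal rule: (h/2)[f(x₀) + 2f(x₁) + 2f(x₂) + ... + f(xₙ)]

x_0 = 1.5000, f(x_0) = 4.481689, coefficient = 1
x_1 = 1.8125, f(x_1) = 6.125743, coefficient = 2
x_2 = 2.1250, f(x_2) = 8.372897, coefficient = 2
x_3 = 2.4375, f(x_3) = 11.444394, coefficient = 2
x_4 = 2.7500, f(x_4) = 15.642632, coefficient = 1

I ≈ (0.312500/2) × 72.010389 = 11.251623
Exact value: 11.160943
Error: 0.090680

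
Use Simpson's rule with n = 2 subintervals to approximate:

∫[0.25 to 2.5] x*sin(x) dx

f(x) = x*sin(x)
a = 0.25, b = 2.5, n = 2
h = (b - a)/n = 1.125000

Simpson's rule: (h/3)[f(x₀) + 4f(x₁) + 2f(x₂) + ... + f(xₙ)]

x_0 = 0.2500, f(x_0) = 0.061851, coefficient = 1
x_1 = 1.3750, f(x_1) = 1.348728, coefficient = 4
x_2 = 2.5000, f(x_2) = 1.496180, coefficient = 1

I ≈ (1.125000/3) × 6.952943 = 2.607354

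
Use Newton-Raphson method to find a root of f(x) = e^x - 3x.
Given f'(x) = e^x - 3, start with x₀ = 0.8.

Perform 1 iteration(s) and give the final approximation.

f(x) = e^x - 3x
f'(x) = e^x - 3
x₀ = 0.8

Newton-Raphson formula: x_{n+1} = x_n - f(x_n)/f'(x_n)

Iteration 1:
  f(0.800000) = -0.174459
  f'(0.800000) = -0.774459
  x_1 = 0.800000 - (-0.174459)/(-0.774459) = 0.574734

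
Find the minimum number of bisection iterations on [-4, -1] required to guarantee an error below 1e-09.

We need (b-a)/2^n ≤ 1e-09
(-1 - (-4))/2^n ≤ 1e-09
3/2^n ≤ 1e-09
2^n ≥ 3000000000
n ≥ log₂(3000000000) = 31.48
n ≥ 32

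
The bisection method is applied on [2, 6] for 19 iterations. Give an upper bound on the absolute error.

Bisection error bound: |error| ≤ (b-a)/2^n
|error| ≤ (6 - 2)/2^19 = 4/2^19
|error| ≤ 0.0000076294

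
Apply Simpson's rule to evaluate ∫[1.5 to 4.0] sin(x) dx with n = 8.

f(x) = sin(x)
a = 1.5, b = 4.0, n = 8
h = (b - a)/n = 0.312500

Simpson's rule: (h/3)[f(x₀) + 4f(x₁) + 2f(x₂) + ... + f(xₙ)]

x_0 = 1.5000, f(x_0) = 0.997495, coefficient = 1
x_1 = 1.8125, f(x_1) = 0.970932, coefficient = 4
x_2 = 2.1250, f(x_2) = 0.850320, coefficient = 2
x_3 = 2.4375, f(x_3) = 0.647343, coefficient = 4
x_4 = 2.7500, f(x_4) = 0.381661, coefficient = 2
x_5 = 3.0625, f(x_5) = 0.079010, coefficient = 4
x_6 = 3.3750, f(x_6) = -0.231294, coefficient = 2
x_7 = 3.6875, f(x_7) = -0.519194, coefficient = 4
x_8 = 4.0000, f(x_8) = -0.756802, coefficient = 1

I ≈ (0.312500/3) × 6.954429 = 0.724420
Exact value: 0.724381
Error: 0.000039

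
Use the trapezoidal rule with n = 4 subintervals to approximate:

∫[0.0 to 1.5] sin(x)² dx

f(x) = sin(x)²
a = 0.0, b = 1.5, n = 4
h = (b - a)/n = 0.375000

Trapezoidal rule: (h/2)[f(x₀) + 2f(x₁) + 2f(x₂) + ... + f(xₙ)]

x_0 = 0.0000, f(x_0) = 0.000000, coefficient = 1
x_1 = 0.3750, f(x_1) = 0.134156, coefficient = 2
x_2 = 0.7500, f(x_2) = 0.464631, coefficient = 2
x_3 = 1.1250, f(x_3) = 0.814087, coefficient = 2
x_4 = 1.5000, f(x_4) = 0.994996, coefficient = 1

I ≈ (0.375000/2) × 3.820744 = 0.716389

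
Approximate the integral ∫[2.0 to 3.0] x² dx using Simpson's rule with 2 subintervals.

f(x) = x²
a = 2.0, b = 3.0, n = 2
h = (b - a)/n = 0.500000

Simpson's rule: (h/3)[f(x₀) + 4f(x₁) + 2f(x₂) + ... + f(xₙ)]

x_0 = 2.0000, f(x_0) = 4.000000, coefficient = 1
x_1 = 2.5000, f(x_1) = 6.250000, coefficient = 4
x_2 = 3.0000, f(x_2) = 9.000000, coefficient = 1

I ≈ (0.500000/3) × 38.000000 = 6.333333
Exact value: 6.333333
Error: 0.000000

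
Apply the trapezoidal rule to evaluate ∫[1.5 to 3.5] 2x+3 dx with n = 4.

f(x) = 2x+3
a = 1.5, b = 3.5, n = 4
h = (b - a)/n = 0.500000

Trapezoidal rule: (h/2)[f(x₀) + 2f(x₁) + 2f(x₂) + ... + f(xₙ)]

x_0 = 1.5000, f(x_0) = 6.000000, coefficient = 1
x_1 = 2.0000, f(x_1) = 7.000000, coefficient = 2
x_2 = 2.5000, f(x_2) = 8.000000, coefficient = 2
x_3 = 3.0000, f(x_3) = 9.000000, coefficient = 2
x_4 = 3.5000, f(x_4) = 10.000000, coefficient = 1

I ≈ (0.500000/2) × 64.000000 = 16.000000
Exact value: 16.000000
Error: 0.000000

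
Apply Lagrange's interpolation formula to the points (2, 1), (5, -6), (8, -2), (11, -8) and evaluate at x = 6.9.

Lagrange interpolation formula:
P(x) = Σ yᵢ × Lᵢ(x)
where Lᵢ(x) = Π_{j≠i} (x - xⱼ)/(xᵢ - xⱼ)

L_0(6.9) = (6.9 - 5)/(2 - 5) × (6.9 - 8)/(2 - 8) × (6.9 - 11)/(2 - 11) = -0.052895
L_1(6.9) = (6.9 - 2)/(5 - 2) × (6.9 - 8)/(5 - 8) × (6.9 - 11)/(5 - 11) = 0.409241
L_2(6.9) = (6.9 - 2)/(8 - 2) × (6.9 - 5)/(8 - 5) × (6.9 - 11)/(8 - 11) = 0.706870
L_3(6.9) = (6.9 - 2)/(11 - 2) × (6.9 - 5)/(11 - 5) × (6.9 - 8)/(11 - 8) = -0.063216

P(6.9) = 1×L_0(6.9) + (-6)×L_1(6.9) + (-2)×L_2(6.9) + (-8)×L_3(6.9)
P(6.9) = -3.416352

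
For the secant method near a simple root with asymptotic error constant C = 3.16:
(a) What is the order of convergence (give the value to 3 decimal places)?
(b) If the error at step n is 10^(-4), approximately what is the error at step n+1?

(a) Secant method has superlinear convergence with order φ = (1+√5)/2 ≈ 1.618.
    This means |e_{n+1}| ≈ C|e_n|^1.618.

(b) With |e_n| = 10^(-4) and C = 3.16:
    |e_{n+1}| ≈ 3.16 × (10^(-4))^1.618 = 3.16 × 10^(-6.47)

(a) ≈ 1.618 (golden ratio); (b) |e_{n+1}| ≈ 1.065e-06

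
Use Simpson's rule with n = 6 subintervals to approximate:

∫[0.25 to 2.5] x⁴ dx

f(x) = x⁴
a = 0.25, b = 2.5, n = 6
h = (b - a)/n = 0.375000

Simpson's rule: (h/3)[f(x₀) + 4f(x₁) + 2f(x₂) + ... + f(xₙ)]

x_0 = 0.2500, f(x_0) = 0.003906, coefficient = 1
x_1 = 0.6250, f(x_1) = 0.152588, coefficient = 4
x_2 = 1.0000, f(x_2) = 1.000000, coefficient = 2
x_3 = 1.3750, f(x_3) = 3.574463, coefficient = 4
x_4 = 1.7500, f(x_4) = 9.378906, coefficient = 2
x_5 = 2.1250, f(x_5) = 20.390869, coefficient = 4
x_6 = 2.5000, f(x_6) = 39.062500, coefficient = 1

I ≈ (0.375000/3) × 156.295898 = 19.536987
Exact value: 19.531055
Error: 0.005933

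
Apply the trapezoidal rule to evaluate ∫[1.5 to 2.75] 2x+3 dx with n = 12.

f(x) = 2x+3
a = 1.5, b = 2.75, n = 12
h = (b - a)/n = 0.104167

Trapezoidal rule: (h/2)[f(x₀) + 2f(x₁) + 2f(x₂) + ... + f(xₙ)]

x_0 = 1.5000, f(x_0) = 6.000000, coefficient = 1
x_1 = 1.6042, f(x_1) = 6.208333, coefficient = 2
x_2 = 1.7083, f(x_2) = 6.416667, coefficient = 2
x_3 = 1.8125, f(x_3) = 6.625000, coefficient = 2
x_4 = 1.9167, f(x_4) = 6.833333, coefficient = 2
x_5 = 2.0208, f(x_5) = 7.041667, coefficient = 2
x_6 = 2.1250, f(x_6) = 7.250000, coefficient = 2
x_7 = 2.2292, f(x_7) = 7.458333, coefficient = 2
x_8 = 2.3333, f(x_8) = 7.666667, coefficient = 2
x_9 = 2.4375, f(x_9) = 7.875000, coefficient = 2
x_10 = 2.5417, f(x_10) = 8.083333, coefficient = 2
x_11 = 2.6458, f(x_11) = 8.291667, coefficient = 2
x_12 = 2.7500, f(x_12) = 8.500000, coefficient = 1

I ≈ (0.104167/2) × 174.000000 = 9.062500
Exact value: 9.062500
Error: 0.000000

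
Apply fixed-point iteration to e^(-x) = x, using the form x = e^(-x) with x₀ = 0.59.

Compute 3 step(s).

Equation: e^(-x) = x
Fixed-point form: x = e^(-x)
x₀ = 0.59

x_1 = g(0.590000) = 0.554327
x_2 = g(0.554327) = 0.574459
x_3 = g(0.574459) = 0.563010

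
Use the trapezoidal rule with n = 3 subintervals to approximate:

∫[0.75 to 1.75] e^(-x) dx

f(x) = e^(-x)
a = 0.75, b = 1.75, n = 3
h = (b - a)/n = 0.333333

Trapezoidal rule: (h/2)[f(x₀) + 2f(x₁) + 2f(x₂) + ... + f(xₙ)]

x_0 = 0.7500, f(x_0) = 0.472367, coefficient = 1
x_1 = 1.0833, f(x_1) = 0.338465, coefficient = 2
x_2 = 1.4167, f(x_2) = 0.242521, coefficient = 2
x_3 = 1.7500, f(x_3) = 0.173774, coefficient = 1

I ≈ (0.333333/2) × 1.808113 = 0.301352
Exact value: 0.298593
Error: 0.002760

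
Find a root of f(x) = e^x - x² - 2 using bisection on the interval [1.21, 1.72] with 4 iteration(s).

f(x) = e^x - x² - 2
Initial interval: [1.21, 1.72]

Iteration 1:
  c_1 = (1.210000 + 1.720000)/2 = 1.465000
  f(c_1) = f(1.465000) = 0.181318
  f(a) × f(c) < 0, new interval: [1.210000, 1.465000]
Iteration 2:
  c_2 = (1.210000 + 1.465000)/2 = 1.337500
  f(c_2) = f(1.337500) = 0.020602
  f(a) × f(c) < 0, new interval: [1.210000, 1.337500]
Iteration 3:
  c_3 = (1.210000 + 1.337500)/2 = 1.273750
  f(c_3) = f(1.273750) = -0.048208
  f(a) × f(c) ≥ 0, new interval: [1.273750, 1.337500]
Iteration 4:
  c_4 = (1.273750 + 1.337500)/2 = 1.305625
  f(c_4) = f(1.305625) = -0.014662
  f(a) × f(c) ≥ 0, new interval: [1.305625, 1.337500]

After 4 iteration(s), the approximation is c_4 = 1.305625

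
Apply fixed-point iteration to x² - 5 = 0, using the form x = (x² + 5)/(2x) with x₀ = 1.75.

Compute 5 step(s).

Equation: x² - 5 = 0
Fixed-point form: x = (x² + 5)/(2x)
x₀ = 1.75

x_1 = g(1.750000) = 2.303571
x_2 = g(2.303571) = 2.237057
x_3 = g(2.237057) = 2.236068
x_4 = g(2.236068) = 2.236068
x_5 = g(2.236068) = 2.236068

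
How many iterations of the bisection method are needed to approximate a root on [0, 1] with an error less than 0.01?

We need (b-a)/2^n ≤ 0.01
(1 - 0)/2^n ≤ 0.01
1/2^n ≤ 0.01
2^n ≥ 100
n ≥ log₂(100) = 6.64
n ≥ 7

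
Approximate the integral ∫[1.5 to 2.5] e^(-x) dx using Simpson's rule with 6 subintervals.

f(x) = e^(-x)
a = 1.5, b = 2.5, n = 6
h = (b - a)/n = 0.166667

Simpson's rule: (h/3)[f(x₀) + 4f(x₁) + 2f(x₂) + ... + f(xₙ)]

x_0 = 1.5000, f(x_0) = 0.223130, coefficient = 1
x_1 = 1.6667, f(x_1) = 0.188876, coefficient = 4
x_2 = 1.8333, f(x_2) = 0.159880, coefficient = 2
x_3 = 2.0000, f(x_3) = 0.135335, coefficient = 4
x_4 = 2.1667, f(x_4) = 0.114559, coefficient = 2
x_5 = 2.3333, f(x_5) = 0.096972, coefficient = 4
x_6 = 2.5000, f(x_6) = 0.082085, coefficient = 1

I ≈ (0.166667/3) × 2.538824 = 0.141046
Exact value: 0.141045
Error: 0.000001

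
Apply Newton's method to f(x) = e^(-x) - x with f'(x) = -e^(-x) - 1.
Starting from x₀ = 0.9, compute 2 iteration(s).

f(x) = e^(-x) - x
f'(x) = -e^(-x) - 1
x₀ = 0.9

Newton-Raphson formula: x_{n+1} = x_n - f(x_n)/f'(x_n)

Iteration 1:
  f(0.900000) = -0.493430
  f'(0.900000) = -1.406570
  x_1 = 0.900000 - (-0.493430)/(-1.406570) = 0.549196
Iteration 2:
  f(0.549196) = 0.028218
  f'(0.549196) = -1.577414
  x_2 = 0.549196 - 0.028218/(-1.577414) = 0.567085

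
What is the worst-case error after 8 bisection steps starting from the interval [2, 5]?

Bisection error bound: |error| ≤ (b-a)/2^n
|error| ≤ (5 - 2)/2^8 = 3/2^8
|error| ≤ 0.0117187500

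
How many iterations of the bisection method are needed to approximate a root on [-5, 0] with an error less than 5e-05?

We need (b-a)/2^n ≤ 5e-05
(0 - (-5))/2^n ≤ 5e-05
5/2^n ≤ 5e-05
2^n ≥ 100000
n ≥ log₂(100000) = 16.61
n ≥ 17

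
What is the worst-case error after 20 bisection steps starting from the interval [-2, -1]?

Bisection error bound: |error| ≤ (b-a)/2^n
|error| ≤ (-1 - (-2))/2^20 = 1/2^20
|error| ≤ 0.0000009537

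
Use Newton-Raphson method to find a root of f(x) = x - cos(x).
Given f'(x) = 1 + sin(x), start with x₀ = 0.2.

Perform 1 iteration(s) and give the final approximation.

f(x) = x - cos(x)
f'(x) = 1 + sin(x)
x₀ = 0.2

Newton-Raphson formula: x_{n+1} = x_n - f(x_n)/f'(x_n)

Iteration 1:
  f(0.200000) = -0.780067
  f'(0.200000) = 1.198669
  x_1 = 0.200000 - (-0.780067)/1.198669 = 0.850777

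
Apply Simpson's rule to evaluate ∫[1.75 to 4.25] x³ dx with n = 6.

f(x) = x³
a = 1.75, b = 4.25, n = 6
h = (b - a)/n = 0.416667

Simpson's rule: (h/3)[f(x₀) + 4f(x₁) + 2f(x₂) + ... + f(xₙ)]

x_0 = 1.7500, f(x_0) = 5.359375, coefficient = 1
x_1 = 2.1667, f(x_1) = 10.171296, coefficient = 4
x_2 = 2.5833, f(x_2) = 17.240162, coefficient = 2
x_3 = 3.0000, f(x_3) = 27.000000, coefficient = 4
x_4 = 3.4167, f(x_4) = 39.884838, coefficient = 2
x_5 = 3.8333, f(x_5) = 56.328704, coefficient = 4
x_6 = 4.2500, f(x_6) = 76.765625, coefficient = 1

I ≈ (0.416667/3) × 570.375000 = 79.218750
Exact value: 79.218750
Error: 0.000000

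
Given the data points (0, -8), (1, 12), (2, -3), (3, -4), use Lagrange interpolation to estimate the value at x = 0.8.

Lagrange interpolation formula:
P(x) = Σ yᵢ × Lᵢ(x)
where Lᵢ(x) = Π_{j≠i} (x - xⱼ)/(xᵢ - xⱼ)

L_0(0.8) = (0.8 - 1)/(0 - 1) × (0.8 - 2)/(0 - 2) × (0.8 - 3)/(0 - 3) = 0.088000
L_1(0.8) = (0.8 - 0)/(1 - 0) × (0.8 - 2)/(1 - 2) × (0.8 - 3)/(1 - 3) = 1.056000
L_2(0.8) = (0.8 - 0)/(2 - 0) × (0.8 - 1)/(2 - 1) × (0.8 - 3)/(2 - 3) = -0.176000
L_3(0.8) = (0.8 - 0)/(3 - 0) × (0.8 - 1)/(3 - 1) × (0.8 - 2)/(3 - 2) = 0.032000

P(0.8) = (-8)×L_0(0.8) + 12×L_1(0.8) + (-3)×L_2(0.8) + (-4)×L_3(0.8)
P(0.8) = 12.368000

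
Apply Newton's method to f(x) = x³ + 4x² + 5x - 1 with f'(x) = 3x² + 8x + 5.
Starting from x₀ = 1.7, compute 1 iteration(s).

f(x) = x³ + 4x² + 5x - 1
f'(x) = 3x² + 8x + 5
x₀ = 1.7

Newton-Raphson formula: x_{n+1} = x_n - f(x_n)/f'(x_n)

Iteration 1:
  f(1.700000) = 23.973000
  f'(1.700000) = 27.270000
  x_1 = 1.700000 - 23.973000/27.270000 = 0.820902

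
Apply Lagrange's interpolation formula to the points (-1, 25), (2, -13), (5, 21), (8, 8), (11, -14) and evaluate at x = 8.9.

Lagrange interpolation formula:
P(x) = Σ yᵢ × Lᵢ(x)
where Lᵢ(x) = Π_{j≠i} (x - xⱼ)/(xᵢ - xⱼ)

L_0(8.9) = (8.9 - 2)/(-1 - 2) × (8.9 - 5)/(-1 - 5) × (8.9 - 8)/(-1 - 8) × (8.9 - 11)/(-1 - 11) = -0.026163
L_1(8.9) = (8.9 - (-1))/(2 - (-1)) × (8.9 - 5)/(2 - 5) × (8.9 - 8)/(2 - 8) × (8.9 - 11)/(2 - 11) = 0.150150
L_2(8.9) = (8.9 - (-1))/(5 - (-1)) × (8.9 - 2)/(5 - 2) × (8.9 - 8)/(5 - 8) × (8.9 - 11)/(5 - 11) = -0.398475
L_3(8.9) = (8.9 - (-1))/(8 - (-1)) × (8.9 - 2)/(8 - 2) × (8.9 - 5)/(8 - 5) × (8.9 - 11)/(8 - 11) = 1.151150
L_4(8.9) = (8.9 - (-1))/(11 - (-1)) × (8.9 - 2)/(11 - 2) × (8.9 - 5)/(11 - 5) × (8.9 - 8)/(11 - 8) = 0.123338

P(8.9) = 25×L_0(8.9) + (-13)×L_1(8.9) + 21×L_2(8.9) + 8×L_3(8.9) + (-14)×L_4(8.9)
P(8.9) = -3.491513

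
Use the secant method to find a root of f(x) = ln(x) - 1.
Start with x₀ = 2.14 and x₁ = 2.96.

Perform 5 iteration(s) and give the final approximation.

f(x) = ln(x) - 1
x₀ = 2.14, x₁ = 2.96

Secant formula: x_{n+1} = x_n - f(x_n)(x_n - x_{n-1})/(f(x_n) - f(x_{n-1}))

Iteration 1:
  f(2.140000) = -0.239194
  f(2.960000) = 0.085189
  x_2 = 2.960000 - 0.085189×(2.960000 - 2.140000)/(0.085189 - (-0.239194))
       = 2.744652
Iteration 2:
  f(2.960000) = 0.085189
  f(2.744652) = 0.009654
  x_3 = 2.744652 - 0.009654×(2.744652 - 2.960000)/(0.009654 - 0.085189)
       = 2.717128
Iteration 3:
  f(2.744652) = 0.009654
  f(2.717128) = -0.000425
  x_4 = 2.717128 - (-0.000425)×(2.717128 - 2.744652)/(-0.000425 - 0.009654)
       = 2.718287
Iteration 4:
  f(2.717128) = -0.000425
  f(2.718287) = 0.000002
  x_5 = 2.718287 - 0.000002×(2.718287 - 2.717128)/(0.000002 - (-0.000425))
       = 2.718282
Iteration 5:
  f(2.718287) = 0.000002
  f(2.718282) = 0.000000
  x_6 = 2.718282 - 0.000000×(2.718282 - 2.718287)/(0.000000 - 0.000002)
       = 2.718282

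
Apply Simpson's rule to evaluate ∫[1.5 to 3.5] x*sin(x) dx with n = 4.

f(x) = x*sin(x)
a = 1.5, b = 3.5, n = 4
h = (b - a)/n = 0.500000

Simpson's rule: (h/3)[f(x₀) + 4f(x₁) + 2f(x₂) + ... + f(xₙ)]

x_0 = 1.5000, f(x_0) = 1.496242, coefficient = 1
x_1 = 2.0000, f(x_1) = 1.818595, coefficient = 4
x_2 = 2.5000, f(x_2) = 1.496180, coefficient = 2
x_3 = 3.0000, f(x_3) = 0.423360, coefficient = 4
x_4 = 3.5000, f(x_4) = -1.227741, coefficient = 1

I ≈ (0.500000/3) × 12.228681 = 2.038114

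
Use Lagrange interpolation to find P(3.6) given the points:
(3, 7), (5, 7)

Lagrange interpolation formula:
P(x) = Σ yᵢ × Lᵢ(x)
where Lᵢ(x) = Π_{j≠i} (x - xⱼ)/(xᵢ - xⱼ)

L_0(3.6) = (3.6 - 5)/(3 - 5) = 0.700000
L_1(3.6) = (3.6 - 3)/(5 - 3) = 0.300000

P(3.6) = 7×L_0(3.6) + 7×L_1(3.6)
P(3.6) = 7.000000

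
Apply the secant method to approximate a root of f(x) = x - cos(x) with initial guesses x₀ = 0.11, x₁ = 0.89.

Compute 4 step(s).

f(x) = x - cos(x)
x₀ = 0.11, x₁ = 0.89

Secant formula: x_{n+1} = x_n - f(x_n)(x_n - x_{n-1})/(f(x_n) - f(x_{n-1}))

Iteration 1:
  f(0.110000) = -0.883956
  f(0.890000) = 0.260588
  x_2 = 0.890000 - 0.260588×(0.890000 - 0.110000)/(0.260588 - (-0.883956))
       = 0.712411
Iteration 2:
  f(0.890000) = 0.260588
  f(0.712411) = -0.044377
  x_3 = 0.712411 - (-0.044377)×(0.712411 - 0.890000)/(-0.044377 - 0.260588)
       = 0.738253
Iteration 3:
  f(0.712411) = -0.044377
  f(0.738253) = -0.001393
  x_4 = 0.738253 - (-0.001393)×(0.738253 - 0.712411)/(-0.001393 - (-0.044377))
       = 0.739090
Iteration 4:
  f(0.738253) = -0.001393
  f(0.739090) = 0.000008
  x_5 = 0.739090 - 0.000008×(0.739090 - 0.738253)/(0.000008 - (-0.001393))
       = 0.739085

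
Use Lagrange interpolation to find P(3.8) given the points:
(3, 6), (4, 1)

Lagrange interpolation formula:
P(x) = Σ yᵢ × Lᵢ(x)
where Lᵢ(x) = Π_{j≠i} (x - xⱼ)/(xᵢ - xⱼ)

L_0(3.8) = (3.8 - 4)/(3 - 4) = 0.200000
L_1(3.8) = (3.8 - 3)/(4 - 3) = 0.800000

P(3.8) = 6×L_0(3.8) + 1×L_1(3.8)
P(3.8) = 2.000000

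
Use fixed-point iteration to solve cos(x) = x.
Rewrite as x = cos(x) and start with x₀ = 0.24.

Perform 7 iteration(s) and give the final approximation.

Equation: cos(x) = x
Fixed-point form: x = cos(x)
x₀ = 0.24

x_1 = g(0.240000) = 0.971338
x_2 = g(0.971338) = 0.564195
x_3 = g(0.564195) = 0.845019
x_4 = g(0.845019) = 0.663717
x_5 = g(0.663717) = 0.787708
x_6 = g(0.787708) = 0.705472
x_7 = g(0.705472) = 0.761306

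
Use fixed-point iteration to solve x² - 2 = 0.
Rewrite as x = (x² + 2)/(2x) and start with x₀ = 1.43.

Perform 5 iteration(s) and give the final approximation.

Equation: x² - 2 = 0
Fixed-point form: x = (x² + 2)/(2x)
x₀ = 1.43

x_1 = g(1.430000) = 1.414301
x_2 = g(1.414301) = 1.414214
x_3 = g(1.414214) = 1.414214
x_4 = g(1.414214) = 1.414214
x_5 = g(1.414214) = 1.414214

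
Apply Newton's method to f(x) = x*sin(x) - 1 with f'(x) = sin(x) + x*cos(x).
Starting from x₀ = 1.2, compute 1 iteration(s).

f(x) = x*sin(x) - 1
f'(x) = sin(x) + x*cos(x)
x₀ = 1.2

Newton-Raphson formula: x_{n+1} = x_n - f(x_n)/f'(x_n)

Iteration 1:
  f(1.200000) = 0.118447
  f'(1.200000) = 1.366868
  x_1 = 1.200000 - 0.118447/1.366868 = 1.113344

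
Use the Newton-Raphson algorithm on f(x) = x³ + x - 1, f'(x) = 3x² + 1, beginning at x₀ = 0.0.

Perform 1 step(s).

f(x) = x³ + x - 1
f'(x) = 3x² + 1
x₀ = 0.0

Newton-Raphson formula: x_{n+1} = x_n - f(x_n)/f'(x_n)

Iteration 1:
  f(0.000000) = -1.000000
  f'(0.000000) = 1.000000
  x_1 = 0.000000 - (-1.000000)/1.000000 = 1.000000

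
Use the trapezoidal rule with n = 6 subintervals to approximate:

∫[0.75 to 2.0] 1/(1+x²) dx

f(x) = 1/(1+x²)
a = 0.75, b = 2.0, n = 6
h = (b - a)/n = 0.208333

Trapezoidal rule: (h/2)[f(x₀) + 2f(x₁) + 2f(x₂) + ... + f(xₙ)]

x_0 = 0.7500, f(x_0) = 0.640000, coefficient = 1
x_1 = 0.9583, f(x_1) = 0.521267, coefficient = 2
x_2 = 1.1667, f(x_2) = 0.423529, coefficient = 2
x_3 = 1.3750, f(x_3) = 0.345946, coefficient = 2
x_4 = 1.5833, f(x_4) = 0.285149, coefficient = 2
x_5 = 1.7917, f(x_5) = 0.237526, coefficient = 2
x_6 = 2.0000, f(x_6) = 0.200000, coefficient = 1

I ≈ (0.208333/2) × 4.466833 = 0.465295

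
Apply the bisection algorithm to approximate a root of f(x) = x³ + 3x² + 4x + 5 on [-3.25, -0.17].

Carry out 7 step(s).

f(x) = x³ + 3x² + 4x + 5
Initial interval: [-3.25, -0.17]

Iteration 1:
  c_1 = (-3.250000 + (-0.170000))/2 = -1.710000
  f(c_1) = f(-1.710000) = 1.932089
  f(a) × f(c) < 0, new interval: [-3.250000, -1.710000]
Iteration 2:
  c_2 = (-3.250000 + (-1.710000))/2 = -2.480000
  f(c_2) = f(-2.480000) = -1.721792
  f(a) × f(c) ≥ 0, new interval: [-2.480000, -1.710000]
Iteration 3:
  c_3 = (-2.480000 + (-1.710000))/2 = -2.095000
  f(c_3) = f(-2.095000) = 0.592068
  f(a) × f(c) < 0, new interval: [-2.480000, -2.095000]
Iteration 4:
  c_4 = (-2.480000 + (-2.095000))/2 = -2.287500
  f(c_4) = f(-2.287500) = -0.421732
  f(a) × f(c) ≥ 0, new interval: [-2.287500, -2.095000]
Iteration 5:
  c_5 = (-2.287500 + (-2.095000))/2 = -2.191250
  f(c_5) = f(-2.191250) = 0.118275
  f(a) × f(c) < 0, new interval: [-2.287500, -2.191250]
Iteration 6:
  c_6 = (-2.287500 + (-2.191250))/2 = -2.239375
  f(c_6) = f(-2.239375) = -0.143117
  f(a) × f(c) ≥ 0, new interval: [-2.239375, -2.191250]
Iteration 7:
  c_7 = (-2.239375 + (-2.191250))/2 = -2.215312
  f(c_7) = f(-2.215312) = -0.010310
  f(a) × f(c) ≥ 0, new interval: [-2.215312, -2.191250]

After 7 iteration(s), the approximation is c_7 = -2.215312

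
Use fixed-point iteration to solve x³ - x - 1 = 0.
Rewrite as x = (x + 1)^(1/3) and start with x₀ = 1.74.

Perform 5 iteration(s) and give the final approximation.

Equation: x³ - x - 1 = 0
Fixed-point form: x = (x + 1)^(1/3)
x₀ = 1.74

x_1 = g(1.740000) = 1.399319
x_2 = g(1.399319) = 1.338739
x_3 = g(1.338739) = 1.327376
x_4 = g(1.327376) = 1.325223
x_5 = g(1.325223) = 1.324814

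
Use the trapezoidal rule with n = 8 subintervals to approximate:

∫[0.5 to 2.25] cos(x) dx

f(x) = cos(x)
a = 0.5, b = 2.25, n = 8
h = (b - a)/n = 0.218750

Trapezoidal rule: (h/2)[f(x₀) + 2f(x₁) + 2f(x₂) + ... + f(xₙ)]

x_0 = 0.5000, f(x_0) = 0.877583, coefficient = 1
x_1 = 0.7188, f(x_1) = 0.752629, coefficient = 2
x_2 = 0.9375, f(x_2) = 0.591805, coefficient = 2
x_3 = 1.1562, f(x_3) = 0.402775, coefficient = 2
x_4 = 1.3750, f(x_4) = 0.194548, coefficient = 2
x_5 = 1.5938, f(x_5) = -0.022952, coefficient = 2
x_6 = 1.8125, f(x_6) = -0.239357, coefficient = 2
x_7 = 2.0312, f(x_7) = -0.444355, coefficient = 2
x_8 = 2.2500, f(x_8) = -0.628174, coefficient = 1

I ≈ (0.218750/2) × 2.719596 = 0.297456
Exact value: 0.298648
Error: 0.001192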